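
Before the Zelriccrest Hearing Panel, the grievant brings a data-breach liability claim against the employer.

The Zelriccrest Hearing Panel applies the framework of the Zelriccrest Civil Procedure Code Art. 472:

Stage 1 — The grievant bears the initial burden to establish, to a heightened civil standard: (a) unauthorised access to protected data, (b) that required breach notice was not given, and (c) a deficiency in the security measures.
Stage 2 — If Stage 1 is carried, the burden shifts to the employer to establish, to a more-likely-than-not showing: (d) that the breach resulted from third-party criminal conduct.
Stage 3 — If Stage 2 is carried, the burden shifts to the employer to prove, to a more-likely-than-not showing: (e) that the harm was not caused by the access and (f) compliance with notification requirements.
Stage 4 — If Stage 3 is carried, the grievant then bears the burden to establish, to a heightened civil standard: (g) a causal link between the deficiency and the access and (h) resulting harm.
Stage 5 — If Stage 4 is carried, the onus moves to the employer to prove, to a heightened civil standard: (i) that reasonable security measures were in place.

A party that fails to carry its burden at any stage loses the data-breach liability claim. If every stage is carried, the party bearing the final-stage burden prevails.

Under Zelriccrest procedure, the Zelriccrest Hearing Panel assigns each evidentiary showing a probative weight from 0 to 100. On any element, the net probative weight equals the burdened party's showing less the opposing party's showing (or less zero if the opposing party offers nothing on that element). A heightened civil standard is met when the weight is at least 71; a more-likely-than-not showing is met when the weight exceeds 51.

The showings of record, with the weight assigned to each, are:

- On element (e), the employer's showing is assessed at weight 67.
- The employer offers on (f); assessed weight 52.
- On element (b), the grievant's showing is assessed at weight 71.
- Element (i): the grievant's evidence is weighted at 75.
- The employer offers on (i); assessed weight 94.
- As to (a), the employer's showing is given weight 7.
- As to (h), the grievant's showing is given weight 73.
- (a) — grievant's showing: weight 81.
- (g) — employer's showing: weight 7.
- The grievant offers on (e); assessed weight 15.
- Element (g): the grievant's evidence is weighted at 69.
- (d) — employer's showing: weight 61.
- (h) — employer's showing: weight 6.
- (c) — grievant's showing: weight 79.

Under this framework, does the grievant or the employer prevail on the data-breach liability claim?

employer

Stage 1 (grievant, a heightened civil standard, weight is at least 71): (a) net 81−7=74 ≥ 71 — meets; (b) 71 ≥ 71 — meets; (c) 79 ≥ 71 — meets.
  Stage 1 is satisfied; the onus moves to the employer.
Stage 2 (employer, a more-likely-than-not showing, weight exceeds 51): (d) 61 > 51 — meets.
  Stage 2 is satisfied; the employer continues to bear the burden.
Stage 3 (employer, a more-likely-than-not showing, weight exceeds 51): (e) net 67−15=52 > 51 — meets; (f) 52 > 51 — meets.
  Stage 3 is satisfied; the onus moves to the grievant.
Stage 4 (grievant, a heightened civil standard, weight is at least 71): (g) net 69−7=62 < 71 — fails; (h) net 73−6=67 < 71 — fails.
  Stage 4 not carried; the grievant fails its burden.
The employer prevails.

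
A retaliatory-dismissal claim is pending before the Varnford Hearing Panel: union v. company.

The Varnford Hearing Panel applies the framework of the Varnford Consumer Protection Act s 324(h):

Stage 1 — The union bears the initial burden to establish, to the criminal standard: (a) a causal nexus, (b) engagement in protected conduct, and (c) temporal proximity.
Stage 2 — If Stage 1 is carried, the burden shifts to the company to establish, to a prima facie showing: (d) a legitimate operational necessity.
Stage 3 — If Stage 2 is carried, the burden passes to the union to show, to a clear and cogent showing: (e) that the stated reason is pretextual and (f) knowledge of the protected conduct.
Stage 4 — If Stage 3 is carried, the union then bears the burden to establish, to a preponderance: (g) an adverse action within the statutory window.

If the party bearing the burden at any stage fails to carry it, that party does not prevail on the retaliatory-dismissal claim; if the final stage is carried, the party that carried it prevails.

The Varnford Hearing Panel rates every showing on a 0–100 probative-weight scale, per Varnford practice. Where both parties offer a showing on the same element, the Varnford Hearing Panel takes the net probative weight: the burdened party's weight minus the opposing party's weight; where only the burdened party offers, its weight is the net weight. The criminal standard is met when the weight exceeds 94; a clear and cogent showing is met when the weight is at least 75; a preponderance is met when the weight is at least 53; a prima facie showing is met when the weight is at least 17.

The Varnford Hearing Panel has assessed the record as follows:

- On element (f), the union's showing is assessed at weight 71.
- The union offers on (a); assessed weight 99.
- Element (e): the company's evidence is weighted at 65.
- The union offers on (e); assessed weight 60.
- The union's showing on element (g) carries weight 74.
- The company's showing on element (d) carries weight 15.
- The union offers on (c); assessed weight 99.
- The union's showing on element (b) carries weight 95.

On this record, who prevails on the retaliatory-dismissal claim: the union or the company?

At Stage 1 the union must meet the criminal standard (weight exceeds 94): on (a) the weight is 99, > 94, so (a) meets the standard; on (b) the weight is 95, > 94, so (b) meets the standard; on (c) the weight is 99, which does exceed 94, so (c) meets the standard.
  The union carries Stage 1; the company now bears the burden.
At Stage 2 the company must meet a prima facie showing (weight is at least 17): on (d) the weight is 15, < 17, so (d) does not meet the standard.
  Not every element is met, so the company fails to carry Stage 2.
So the union prevails.

union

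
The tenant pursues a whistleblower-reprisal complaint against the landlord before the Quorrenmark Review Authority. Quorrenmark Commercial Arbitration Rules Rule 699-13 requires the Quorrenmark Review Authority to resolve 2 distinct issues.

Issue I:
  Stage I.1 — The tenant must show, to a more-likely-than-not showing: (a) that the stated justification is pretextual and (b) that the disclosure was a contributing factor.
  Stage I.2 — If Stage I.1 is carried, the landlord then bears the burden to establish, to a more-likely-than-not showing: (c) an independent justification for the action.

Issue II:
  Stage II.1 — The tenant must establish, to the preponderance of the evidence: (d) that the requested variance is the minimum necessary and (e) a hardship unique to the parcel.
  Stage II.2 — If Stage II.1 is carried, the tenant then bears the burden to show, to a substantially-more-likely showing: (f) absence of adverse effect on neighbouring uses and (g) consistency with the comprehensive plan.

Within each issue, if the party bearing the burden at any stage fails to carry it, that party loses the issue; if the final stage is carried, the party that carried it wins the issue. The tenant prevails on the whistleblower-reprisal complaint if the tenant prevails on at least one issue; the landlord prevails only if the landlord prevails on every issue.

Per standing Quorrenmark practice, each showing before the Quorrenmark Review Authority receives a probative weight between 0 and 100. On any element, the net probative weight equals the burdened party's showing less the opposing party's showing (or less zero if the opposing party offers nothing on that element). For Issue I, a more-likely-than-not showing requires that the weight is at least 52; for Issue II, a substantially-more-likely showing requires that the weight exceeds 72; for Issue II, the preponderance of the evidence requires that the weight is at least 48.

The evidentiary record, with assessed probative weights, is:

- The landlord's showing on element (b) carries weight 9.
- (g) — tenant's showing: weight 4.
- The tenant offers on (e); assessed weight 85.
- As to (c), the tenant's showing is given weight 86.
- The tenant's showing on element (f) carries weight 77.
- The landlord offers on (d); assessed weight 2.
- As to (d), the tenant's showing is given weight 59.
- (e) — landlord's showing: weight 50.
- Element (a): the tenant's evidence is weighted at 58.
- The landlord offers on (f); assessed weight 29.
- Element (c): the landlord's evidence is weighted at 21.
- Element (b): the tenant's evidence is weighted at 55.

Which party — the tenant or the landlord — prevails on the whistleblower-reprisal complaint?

landlord

— Issue I —
At Stage I.1 the tenant must meet a more-likely-than-not showing (weight is at least 52): on (a) the weight is 58, which does reach 52, so (a) meets the standard; on (b) the weight is 55 less the opposing 9 gives net 46, < 52, so (b) does not meet the standard.
  Not every element is met, so the tenant fails to carry Stage I.1.
The analysis ends at Stage I.1; the landlord prevails on this issue.
— Issue II —
At Stage II.1 the tenant must meet the preponderance of the evidence (weight is at least 48): on (d) the weight is 59 less the opposing 2 gives net 57, ≥ 48, so (d) meets the standard; on (e) the weight is 85 less the opposing 50 gives net 35, which does not reach 48, so (e) does not meet the standard.
  Not every element is met, so the tenant fails to carry Stage II.1.
So the landlord prevails on this issue.
Per-issue: Issue I → landlord; Issue II → landlord. The tenant must prevail on at least one issue; overall, the landlord prevails.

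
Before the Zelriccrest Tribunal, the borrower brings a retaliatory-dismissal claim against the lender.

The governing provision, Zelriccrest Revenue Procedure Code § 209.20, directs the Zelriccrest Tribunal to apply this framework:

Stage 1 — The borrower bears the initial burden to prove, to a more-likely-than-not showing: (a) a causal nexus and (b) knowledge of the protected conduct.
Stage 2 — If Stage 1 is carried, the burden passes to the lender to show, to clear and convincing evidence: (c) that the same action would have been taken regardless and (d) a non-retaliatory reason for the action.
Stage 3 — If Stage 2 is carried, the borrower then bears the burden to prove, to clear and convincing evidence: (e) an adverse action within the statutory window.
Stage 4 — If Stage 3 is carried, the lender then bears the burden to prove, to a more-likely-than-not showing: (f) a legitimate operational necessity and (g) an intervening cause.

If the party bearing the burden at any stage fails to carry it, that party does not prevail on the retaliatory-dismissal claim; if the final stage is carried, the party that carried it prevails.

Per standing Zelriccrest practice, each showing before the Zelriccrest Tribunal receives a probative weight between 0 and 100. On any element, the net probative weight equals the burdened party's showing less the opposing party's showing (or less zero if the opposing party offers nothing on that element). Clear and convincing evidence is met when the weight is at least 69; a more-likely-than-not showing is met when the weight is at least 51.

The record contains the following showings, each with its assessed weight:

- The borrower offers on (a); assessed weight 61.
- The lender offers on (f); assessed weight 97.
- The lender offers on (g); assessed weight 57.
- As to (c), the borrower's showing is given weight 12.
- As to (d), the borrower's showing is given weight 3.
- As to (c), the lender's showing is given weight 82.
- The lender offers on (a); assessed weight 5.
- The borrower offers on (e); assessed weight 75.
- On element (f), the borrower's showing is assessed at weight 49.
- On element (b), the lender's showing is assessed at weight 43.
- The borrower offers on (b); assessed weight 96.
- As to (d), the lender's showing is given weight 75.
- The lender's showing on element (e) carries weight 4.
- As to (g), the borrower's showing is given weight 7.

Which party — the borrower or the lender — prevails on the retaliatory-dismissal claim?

borrower

At Stage 1 the borrower must meet a more-likely-than-not showing (weight is at least 51): on (a) the weight is 61 less the opposing 5 gives net 56, ≥ 51, so (a) meets the standard; on (b) the weight is 96 less the opposing 43 gives net 53, ≥ 51, so (b) meets the standard.
  Stage 1 carried; the burden shifts to the lender.
At Stage 2 the lender must meet clear and convincing evidence (weight is at least 69): on (c) the weight is 82 less the opposing 12 gives net 70, ≥ 69, so (c) meets the standard; on (d) the weight is 75 less the opposing 3 gives net 72, which does reach 69, so (d) meets the standard.
  The lender carries Stage 2; the borrower now bears the burden.
At Stage 3 the borrower must meet clear and convincing evidence (weight is at least 69): on (e) the weight is 75 less the opposing 4 gives net 71, which does reach 69, so (e) meets the standard.
  All elements met. The burden passes to the lender.
At Stage 4 the lender must meet a more-likely-than-not showing (weight is at least 51): on (f) the weight is 97 less the opposing 49 gives net 48, which does not reach 51, so (f) does not meet the standard; on (g) the weight is 57 less the opposing 7 gives net 50, which does not reach 51, so (g) does not meet the standard.
  The lender does not carry Stage 4.
The borrower prevails.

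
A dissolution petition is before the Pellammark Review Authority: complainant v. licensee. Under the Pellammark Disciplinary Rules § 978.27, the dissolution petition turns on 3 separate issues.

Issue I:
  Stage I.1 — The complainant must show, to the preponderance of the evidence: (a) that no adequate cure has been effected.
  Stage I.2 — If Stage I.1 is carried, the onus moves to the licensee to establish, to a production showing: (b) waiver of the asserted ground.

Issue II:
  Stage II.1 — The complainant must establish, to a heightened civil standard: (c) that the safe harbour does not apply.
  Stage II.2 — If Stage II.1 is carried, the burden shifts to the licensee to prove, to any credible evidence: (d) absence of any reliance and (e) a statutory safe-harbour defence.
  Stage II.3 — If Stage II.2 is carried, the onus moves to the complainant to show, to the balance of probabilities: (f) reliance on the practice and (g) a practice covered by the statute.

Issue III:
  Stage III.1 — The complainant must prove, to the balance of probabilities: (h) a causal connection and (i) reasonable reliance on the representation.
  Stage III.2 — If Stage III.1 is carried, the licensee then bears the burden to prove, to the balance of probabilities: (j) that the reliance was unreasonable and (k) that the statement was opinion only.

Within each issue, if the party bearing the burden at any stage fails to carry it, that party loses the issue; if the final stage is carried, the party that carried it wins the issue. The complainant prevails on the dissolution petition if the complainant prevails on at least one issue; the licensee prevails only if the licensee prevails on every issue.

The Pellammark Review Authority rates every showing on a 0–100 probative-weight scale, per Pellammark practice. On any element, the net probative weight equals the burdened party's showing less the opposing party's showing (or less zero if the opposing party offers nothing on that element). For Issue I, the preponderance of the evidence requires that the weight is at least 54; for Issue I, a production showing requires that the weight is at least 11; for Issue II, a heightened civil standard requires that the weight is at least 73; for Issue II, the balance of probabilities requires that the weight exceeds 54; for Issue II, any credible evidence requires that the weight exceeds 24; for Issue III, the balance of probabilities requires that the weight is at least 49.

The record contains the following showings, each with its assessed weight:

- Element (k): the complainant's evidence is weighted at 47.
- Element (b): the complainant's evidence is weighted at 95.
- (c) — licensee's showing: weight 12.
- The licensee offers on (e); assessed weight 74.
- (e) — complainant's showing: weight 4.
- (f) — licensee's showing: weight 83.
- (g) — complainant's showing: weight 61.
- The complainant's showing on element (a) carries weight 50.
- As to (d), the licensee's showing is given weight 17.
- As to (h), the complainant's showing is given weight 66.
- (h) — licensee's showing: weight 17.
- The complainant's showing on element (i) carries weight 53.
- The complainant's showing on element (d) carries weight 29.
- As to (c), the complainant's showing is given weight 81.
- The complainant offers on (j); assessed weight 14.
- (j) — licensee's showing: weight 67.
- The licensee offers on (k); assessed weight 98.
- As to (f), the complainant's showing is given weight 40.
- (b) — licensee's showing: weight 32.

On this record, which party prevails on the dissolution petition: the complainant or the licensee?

licensee

— Issue I —
Stage I.1 (complainant, the preponderance of the evidence, weight is at least 54): (a) 50 < 54 — fails.
  Stage I.1 not carried; the complainant fails its burden.
The analysis ends at Stage I.1; the licensee prevails on this issue.
— Issue II —
Stage II.1 (complainant, a heightened civil standard, weight is at least 73): (c) net 81−12=69 < 73 — fails.
  The complainant does not carry Stage II.1.
The analysis ends at Stage II.1; the licensee prevails on this issue.
— Issue III —
Stage III.1 (complainant, the balance of probabilities, weight is at least 49): (h) net 66−17=49 ≥ 49 — meets; (i) 53 ≥ 49 — meets.
  Stage III.1 is satisfied; the onus moves to the licensee.
Stage III.2 (licensee, the balance of probabilities, weight is at least 49): (j) net 67−14=53 ≥ 49 — meets; (k) net 98−47=51 ≥ 49 — meets.
  The licensee carries the last stage.
Every stage carried; the licensee prevails on this issue.
Per-issue: Issue I → licensee; Issue II → licensee; Issue III → licensee. The complainant must prevail on at least one issue; overall, the licensee prevails.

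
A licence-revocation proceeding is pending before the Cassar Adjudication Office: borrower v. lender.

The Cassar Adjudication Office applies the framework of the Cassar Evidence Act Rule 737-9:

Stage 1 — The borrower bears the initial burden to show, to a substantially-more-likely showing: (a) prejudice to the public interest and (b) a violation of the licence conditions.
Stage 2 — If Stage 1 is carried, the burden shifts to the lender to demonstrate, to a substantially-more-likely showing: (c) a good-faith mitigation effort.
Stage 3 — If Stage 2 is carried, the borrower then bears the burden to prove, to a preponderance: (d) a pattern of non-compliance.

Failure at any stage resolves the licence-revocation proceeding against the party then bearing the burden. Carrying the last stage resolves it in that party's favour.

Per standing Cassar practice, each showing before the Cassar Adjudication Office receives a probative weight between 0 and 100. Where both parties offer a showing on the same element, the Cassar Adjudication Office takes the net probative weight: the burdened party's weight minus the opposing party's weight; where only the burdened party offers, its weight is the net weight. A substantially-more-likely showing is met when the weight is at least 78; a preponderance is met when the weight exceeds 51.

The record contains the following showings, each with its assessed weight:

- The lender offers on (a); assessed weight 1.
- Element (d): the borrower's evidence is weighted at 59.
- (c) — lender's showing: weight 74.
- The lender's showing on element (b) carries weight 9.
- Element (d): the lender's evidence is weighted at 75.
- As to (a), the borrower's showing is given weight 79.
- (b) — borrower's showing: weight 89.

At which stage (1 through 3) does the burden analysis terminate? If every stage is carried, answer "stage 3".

stage 2

At Stage 1 the borrower must meet a substantially-more-likely showing (weight is at least 78): on (a) the weight is 79 less the opposing 1 gives net 78, ≥ 78, so (a) meets the standard; on (b) the weight is 89 less the opposing 9 gives net 80, ≥ 78, so (b) meets the standard.
  Stage 1 is satisfied; the onus moves to the lender.
At Stage 2 the lender must meet a substantially-more-likely showing (weight is at least 78): on (c) the weight is 74, < 78, so (c) does not meet the standard.
  Stage 2 not carried; the lender fails its burden.
The borrower prevails.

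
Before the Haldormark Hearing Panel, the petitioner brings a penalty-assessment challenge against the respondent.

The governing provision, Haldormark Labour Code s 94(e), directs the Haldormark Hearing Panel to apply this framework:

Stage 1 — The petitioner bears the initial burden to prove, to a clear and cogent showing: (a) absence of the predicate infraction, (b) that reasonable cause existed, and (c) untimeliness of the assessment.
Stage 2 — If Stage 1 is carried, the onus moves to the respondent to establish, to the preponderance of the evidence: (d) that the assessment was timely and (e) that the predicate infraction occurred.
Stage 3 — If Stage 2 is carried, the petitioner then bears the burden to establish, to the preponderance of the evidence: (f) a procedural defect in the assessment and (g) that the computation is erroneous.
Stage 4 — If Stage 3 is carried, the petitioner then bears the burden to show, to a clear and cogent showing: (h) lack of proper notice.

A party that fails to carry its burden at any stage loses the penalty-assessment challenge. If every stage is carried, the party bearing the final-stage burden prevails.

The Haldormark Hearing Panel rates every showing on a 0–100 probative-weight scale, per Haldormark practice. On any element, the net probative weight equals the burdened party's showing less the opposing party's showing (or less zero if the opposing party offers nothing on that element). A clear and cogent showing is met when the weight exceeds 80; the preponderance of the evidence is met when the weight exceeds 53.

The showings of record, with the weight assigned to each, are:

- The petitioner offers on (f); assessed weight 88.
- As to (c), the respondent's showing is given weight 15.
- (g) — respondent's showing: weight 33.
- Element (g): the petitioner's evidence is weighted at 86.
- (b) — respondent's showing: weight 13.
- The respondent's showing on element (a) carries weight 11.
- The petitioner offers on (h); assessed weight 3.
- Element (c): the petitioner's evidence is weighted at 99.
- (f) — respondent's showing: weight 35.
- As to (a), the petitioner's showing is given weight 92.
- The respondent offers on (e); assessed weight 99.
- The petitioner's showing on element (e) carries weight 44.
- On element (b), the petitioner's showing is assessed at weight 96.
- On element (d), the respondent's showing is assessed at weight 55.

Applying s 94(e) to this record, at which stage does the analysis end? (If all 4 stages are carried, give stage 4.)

stage 3

At Stage 1 the petitioner must meet a clear and cogent showing (weight exceeds 80): on (a) the weight is 92 less the opposing 11 gives net 81, which does exceed 80, so (a) meets the standard; on (b) the weight is 96 less the opposing 13 gives net 83, > 80, so (b) meets the standard; on (c) the weight is 99 less the opposing 15 gives net 84, which does exceed 80, so (c) meets the standard.
  All elements met. The burden passes to the respondent.
At Stage 2 the respondent must meet the preponderance of the evidence (weight exceeds 53): on (d) the weight is 55, > 53, so (d) meets the standard; on (e) the weight is 99 less the opposing 44 gives net 55, which does exceed 53, so (e) meets the standard.
  The respondent carries Stage 2; the petitioner now bears the burden.
At Stage 3 the petitioner must meet the preponderance of the evidence (weight exceeds 53): on (f) the weight is 88 less the opposing 35 gives net 53, which does not exceed 53, so (f) does not meet the standard; on (g) the weight is 86 less the opposing 33 gives net 53, ≤ 53, so (g) does not meet the standard.
  The petitioner does not carry Stage 3.
So the respondent prevails.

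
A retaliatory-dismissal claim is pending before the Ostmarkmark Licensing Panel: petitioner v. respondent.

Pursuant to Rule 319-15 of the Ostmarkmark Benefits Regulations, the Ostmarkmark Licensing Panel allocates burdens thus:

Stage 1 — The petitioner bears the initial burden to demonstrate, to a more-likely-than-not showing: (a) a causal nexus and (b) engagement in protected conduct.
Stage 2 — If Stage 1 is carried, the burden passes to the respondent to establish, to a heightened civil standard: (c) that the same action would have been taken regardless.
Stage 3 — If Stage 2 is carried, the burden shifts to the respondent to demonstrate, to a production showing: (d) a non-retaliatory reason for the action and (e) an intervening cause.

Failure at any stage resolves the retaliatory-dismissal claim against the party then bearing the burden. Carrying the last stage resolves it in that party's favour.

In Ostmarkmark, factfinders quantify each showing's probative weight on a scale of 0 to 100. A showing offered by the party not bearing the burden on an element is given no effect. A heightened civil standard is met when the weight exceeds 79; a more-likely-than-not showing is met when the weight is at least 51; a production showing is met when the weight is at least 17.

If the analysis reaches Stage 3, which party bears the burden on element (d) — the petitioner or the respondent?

Stage 3's rule assigns the burden to the respondent (to a production showing).

respondent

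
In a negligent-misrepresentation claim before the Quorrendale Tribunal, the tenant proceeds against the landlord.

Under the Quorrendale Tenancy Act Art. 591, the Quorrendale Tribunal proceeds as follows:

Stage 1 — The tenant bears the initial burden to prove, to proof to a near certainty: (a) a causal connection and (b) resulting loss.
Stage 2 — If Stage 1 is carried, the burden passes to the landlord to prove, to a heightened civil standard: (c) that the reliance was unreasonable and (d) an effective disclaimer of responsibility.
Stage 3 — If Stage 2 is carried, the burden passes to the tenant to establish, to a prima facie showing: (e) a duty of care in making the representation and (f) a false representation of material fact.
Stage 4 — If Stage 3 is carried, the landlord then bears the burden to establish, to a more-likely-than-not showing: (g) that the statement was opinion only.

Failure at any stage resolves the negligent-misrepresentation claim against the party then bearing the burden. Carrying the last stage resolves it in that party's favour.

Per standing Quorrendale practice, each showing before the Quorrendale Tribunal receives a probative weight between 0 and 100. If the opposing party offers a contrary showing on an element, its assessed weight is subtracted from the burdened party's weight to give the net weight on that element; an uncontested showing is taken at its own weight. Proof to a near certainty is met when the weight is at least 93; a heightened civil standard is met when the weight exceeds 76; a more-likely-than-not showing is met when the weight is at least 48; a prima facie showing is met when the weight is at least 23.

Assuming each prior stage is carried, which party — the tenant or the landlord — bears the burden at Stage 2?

Stage 2's rule assigns the burden to the landlord (to a heightened civil standard).

landlord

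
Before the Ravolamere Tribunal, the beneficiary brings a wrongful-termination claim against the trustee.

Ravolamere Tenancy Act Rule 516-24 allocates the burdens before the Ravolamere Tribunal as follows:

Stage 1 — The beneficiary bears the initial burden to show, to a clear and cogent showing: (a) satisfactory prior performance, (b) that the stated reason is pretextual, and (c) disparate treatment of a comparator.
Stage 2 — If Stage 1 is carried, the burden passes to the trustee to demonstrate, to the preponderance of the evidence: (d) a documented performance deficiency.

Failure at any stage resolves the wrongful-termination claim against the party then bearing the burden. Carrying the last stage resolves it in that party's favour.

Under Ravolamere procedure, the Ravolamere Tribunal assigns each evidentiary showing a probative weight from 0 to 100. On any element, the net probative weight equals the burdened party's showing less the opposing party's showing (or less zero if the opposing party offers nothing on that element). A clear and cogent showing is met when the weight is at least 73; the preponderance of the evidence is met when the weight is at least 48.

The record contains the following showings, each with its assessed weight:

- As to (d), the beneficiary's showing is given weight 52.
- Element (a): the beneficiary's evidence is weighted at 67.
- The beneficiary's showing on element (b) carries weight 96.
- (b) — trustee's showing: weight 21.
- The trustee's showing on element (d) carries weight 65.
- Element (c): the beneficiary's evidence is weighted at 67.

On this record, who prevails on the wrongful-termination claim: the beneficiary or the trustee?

Stage 1 — burden on beneficiary; standard: a clear and cogent showing (weight is at least 73).
    (a): 67 < 73 [not met]
    (b): 96 − 21 = 75 ≥ 73 [met]
    (c): 67 < 73 [not met]
  Stage 1 not carried; the beneficiary fails its burden.
The trustee prevails.

trustee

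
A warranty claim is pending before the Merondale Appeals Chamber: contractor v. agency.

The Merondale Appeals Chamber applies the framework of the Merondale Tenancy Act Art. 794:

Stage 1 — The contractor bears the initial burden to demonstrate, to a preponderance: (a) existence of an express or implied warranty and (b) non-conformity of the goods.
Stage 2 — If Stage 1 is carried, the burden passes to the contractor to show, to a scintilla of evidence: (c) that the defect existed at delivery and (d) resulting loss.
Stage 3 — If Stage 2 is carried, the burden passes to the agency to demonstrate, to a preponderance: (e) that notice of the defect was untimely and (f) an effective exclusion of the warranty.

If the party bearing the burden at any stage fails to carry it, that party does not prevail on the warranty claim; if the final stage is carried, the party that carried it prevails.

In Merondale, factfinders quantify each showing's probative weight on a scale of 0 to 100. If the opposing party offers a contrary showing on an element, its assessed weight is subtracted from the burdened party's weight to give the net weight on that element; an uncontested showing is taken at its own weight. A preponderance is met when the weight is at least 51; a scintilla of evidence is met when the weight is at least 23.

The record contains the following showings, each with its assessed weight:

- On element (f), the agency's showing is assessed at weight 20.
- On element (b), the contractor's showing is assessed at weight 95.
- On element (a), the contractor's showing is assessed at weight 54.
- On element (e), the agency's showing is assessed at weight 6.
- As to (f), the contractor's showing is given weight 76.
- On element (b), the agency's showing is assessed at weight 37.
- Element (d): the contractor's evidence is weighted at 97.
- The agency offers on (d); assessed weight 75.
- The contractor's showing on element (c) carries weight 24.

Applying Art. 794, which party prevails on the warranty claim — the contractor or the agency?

agency

Stage 1 (contractor, a preponderance, weight is at least 51): (a) 54 ≥ 51 — meets; (b) net 95−37=58 ≥ 51 — meets.
  Stage 1 is satisfied; the contractor continues to bear the burden.
Stage 2 (contractor, a scintilla of evidence, weight is at least 23): (c) 24 ≥ 23 — meets; (d) net 97−75=22 < 23 — fails.
  The contractor does not carry Stage 2.
The analysis ends at Stage 2; the agency prevails.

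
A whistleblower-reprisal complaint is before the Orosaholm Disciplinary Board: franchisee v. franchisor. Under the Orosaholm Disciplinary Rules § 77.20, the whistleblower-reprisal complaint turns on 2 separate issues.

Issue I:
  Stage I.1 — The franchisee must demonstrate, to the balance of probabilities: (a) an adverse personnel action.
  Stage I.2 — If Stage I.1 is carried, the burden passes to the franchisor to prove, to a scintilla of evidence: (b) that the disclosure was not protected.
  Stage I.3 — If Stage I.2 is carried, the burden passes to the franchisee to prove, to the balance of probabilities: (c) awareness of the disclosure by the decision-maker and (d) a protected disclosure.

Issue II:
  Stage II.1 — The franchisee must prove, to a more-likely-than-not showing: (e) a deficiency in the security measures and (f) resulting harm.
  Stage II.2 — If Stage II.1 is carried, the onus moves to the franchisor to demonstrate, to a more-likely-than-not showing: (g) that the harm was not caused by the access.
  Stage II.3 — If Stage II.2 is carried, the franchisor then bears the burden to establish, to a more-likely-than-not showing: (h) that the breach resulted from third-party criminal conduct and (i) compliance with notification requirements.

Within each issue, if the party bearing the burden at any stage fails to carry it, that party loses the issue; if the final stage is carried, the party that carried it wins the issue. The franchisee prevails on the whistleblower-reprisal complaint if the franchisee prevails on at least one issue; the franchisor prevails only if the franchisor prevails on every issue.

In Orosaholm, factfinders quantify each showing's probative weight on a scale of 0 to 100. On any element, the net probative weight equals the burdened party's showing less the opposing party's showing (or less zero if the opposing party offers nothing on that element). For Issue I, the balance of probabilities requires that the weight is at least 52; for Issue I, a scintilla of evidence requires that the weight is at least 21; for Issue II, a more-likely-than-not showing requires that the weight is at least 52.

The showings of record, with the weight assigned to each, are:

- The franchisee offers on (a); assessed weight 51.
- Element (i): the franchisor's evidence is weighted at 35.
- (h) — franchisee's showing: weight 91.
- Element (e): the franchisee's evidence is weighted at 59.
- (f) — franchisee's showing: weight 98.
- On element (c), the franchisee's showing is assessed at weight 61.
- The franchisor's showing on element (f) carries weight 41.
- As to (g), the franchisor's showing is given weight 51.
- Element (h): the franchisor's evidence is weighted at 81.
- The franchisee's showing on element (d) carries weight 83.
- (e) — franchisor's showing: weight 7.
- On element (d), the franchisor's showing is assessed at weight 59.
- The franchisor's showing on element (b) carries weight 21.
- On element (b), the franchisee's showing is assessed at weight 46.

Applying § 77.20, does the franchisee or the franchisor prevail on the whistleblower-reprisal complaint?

— Issue I —
At Stage I.1 the franchisee must meet the balance of probabilities (weight is at least 52): on (a) the weight is 51, < 52, so (a) does not meet the standard.
  Stage I.1 not carried; the franchisee fails its burden.
The franchisor prevails on this issue.
— Issue II —
At Stage II.1 the franchisee must meet a more-likely-than-not showing (weight is at least 52): on (e) the weight is 59 less the opposing 7 gives net 52, ≥ 52, so (e) meets the standard; on (f) the weight is 98 less the opposing 41 gives net 57, ≥ 52, so (f) meets the standard.
  Stage II.1 carried; the burden shifts to the franchisor.
At Stage II.2 the franchisor must meet a more-likely-than-not showing (weight is at least 52): on (g) the weight is 51, which does not reach 52, so (g) does not meet the standard.
  Stage II.2 not carried; the franchisor fails its burden.
The analysis ends at Stage II.2; the franchisee prevails on this issue.
Per-issue: Issue I → franchisor; Issue II → franchisee. The franchisee must prevail on at least one issue; overall, the franchisee prevails.

franchisee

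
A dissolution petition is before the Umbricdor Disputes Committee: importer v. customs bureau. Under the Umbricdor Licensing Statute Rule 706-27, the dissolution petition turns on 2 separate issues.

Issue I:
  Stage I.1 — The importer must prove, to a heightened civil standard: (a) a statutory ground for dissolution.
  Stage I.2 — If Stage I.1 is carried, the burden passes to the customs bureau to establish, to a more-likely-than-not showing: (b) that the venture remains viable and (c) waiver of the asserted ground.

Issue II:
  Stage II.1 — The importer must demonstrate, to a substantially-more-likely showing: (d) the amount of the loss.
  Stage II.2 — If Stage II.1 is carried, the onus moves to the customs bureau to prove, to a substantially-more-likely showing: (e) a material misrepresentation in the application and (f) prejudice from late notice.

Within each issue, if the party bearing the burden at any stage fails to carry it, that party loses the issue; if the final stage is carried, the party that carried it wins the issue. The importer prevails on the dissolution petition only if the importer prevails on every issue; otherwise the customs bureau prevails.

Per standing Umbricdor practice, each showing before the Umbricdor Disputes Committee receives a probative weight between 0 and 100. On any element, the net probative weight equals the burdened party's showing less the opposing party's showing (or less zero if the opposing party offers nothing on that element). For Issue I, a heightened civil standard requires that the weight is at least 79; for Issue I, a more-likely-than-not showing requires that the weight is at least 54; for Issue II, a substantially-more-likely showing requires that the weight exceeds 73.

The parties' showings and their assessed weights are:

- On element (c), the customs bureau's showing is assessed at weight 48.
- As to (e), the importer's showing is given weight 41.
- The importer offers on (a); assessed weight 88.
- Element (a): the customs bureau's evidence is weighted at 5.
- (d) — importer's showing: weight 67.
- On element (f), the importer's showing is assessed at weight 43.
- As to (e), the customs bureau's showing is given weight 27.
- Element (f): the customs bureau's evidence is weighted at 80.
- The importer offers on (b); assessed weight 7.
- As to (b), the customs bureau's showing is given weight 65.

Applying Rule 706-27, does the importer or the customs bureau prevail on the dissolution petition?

customs bureau

— Issue I —
Stage I.1 — burden on importer; standard: a heightened civil standard (weight is at least 79).
    (a): 88 − 5 = 83 ≥ 79 [met]
  The importer carries Stage I.1; the customs bureau now bears the burden.
Stage I.2 — burden on customs bureau; standard: a more-likely-than-not showing (weight is at least 54).
    (b): 65 − 7 = 58 ≥ 54 [met]
    (c): 48 < 54 [not met]
  Stage I.2 not carried; the customs bureau fails its burden.
The analysis ends at Stage I.2; the importer prevails on this issue.
— Issue II —
At Stage II.1 the importer must meet a substantially-more-likely showing (weight exceeds 73): on (d) the weight is 67, ≤ 73, so (d) does not meet the standard.
  Not every element is met, so the importer fails to carry Stage II.1.
So the customs bureau prevails on this issue.
Per-issue: Issue I → importer; Issue II → customs bureau. The importer must prevail on every issue; overall, the customs bureau prevails.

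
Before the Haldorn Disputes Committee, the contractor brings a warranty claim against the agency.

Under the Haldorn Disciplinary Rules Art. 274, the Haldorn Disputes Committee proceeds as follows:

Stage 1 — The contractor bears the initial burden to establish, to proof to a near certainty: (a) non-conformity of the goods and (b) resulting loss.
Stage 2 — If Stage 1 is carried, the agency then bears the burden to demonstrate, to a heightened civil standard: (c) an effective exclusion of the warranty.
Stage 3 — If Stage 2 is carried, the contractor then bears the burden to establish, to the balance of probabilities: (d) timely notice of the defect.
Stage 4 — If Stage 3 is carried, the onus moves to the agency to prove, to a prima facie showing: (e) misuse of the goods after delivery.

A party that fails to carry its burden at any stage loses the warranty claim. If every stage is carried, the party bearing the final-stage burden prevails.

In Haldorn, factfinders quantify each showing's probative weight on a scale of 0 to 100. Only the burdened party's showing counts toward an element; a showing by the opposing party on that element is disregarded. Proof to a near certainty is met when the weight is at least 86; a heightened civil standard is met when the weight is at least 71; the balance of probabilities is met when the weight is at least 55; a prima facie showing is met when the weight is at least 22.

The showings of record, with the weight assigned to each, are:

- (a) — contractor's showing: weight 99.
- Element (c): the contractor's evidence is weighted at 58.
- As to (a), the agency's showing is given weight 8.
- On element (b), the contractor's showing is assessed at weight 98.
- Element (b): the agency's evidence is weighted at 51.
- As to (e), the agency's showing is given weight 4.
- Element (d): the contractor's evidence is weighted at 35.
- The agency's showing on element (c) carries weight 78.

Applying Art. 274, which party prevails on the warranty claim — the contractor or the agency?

agency

Stage 1 — burden on contractor; standard: proof to a near certainty (weight is at least 86).
    (a): 99 (agency's 8 disregarded) ≥ 86 [met]
    (b): 98 (agency's 51 disregarded) ≥ 86 [met]
  Stage 1 carried; the burden shifts to the agency.
Stage 2 — burden on agency; standard: a heightened civil standard (weight is at least 71).
    (c): 78 (contractor's 58 disregarded) ≥ 71 [met]
  All elements met. The burden passes to the contractor.
Stage 3 — burden on contractor; standard: the balance of probabilities (weight is at least 55).
    (d): 35 < 55 [not met]
  The contractor does not carry Stage 3.
The agency prevails.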